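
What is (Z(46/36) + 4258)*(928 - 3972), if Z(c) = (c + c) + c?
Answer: -38919062/3 ≈ -1.2973e+7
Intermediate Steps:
Z(c) = 3*c (Z(c) = 2*c + c = 3*c)
(Z(46/36) + 4258)*(928 - 3972) = (3*(46/36) + 4258)*(928 - 3972) = (3*(46*(1/36)) + 4258)*(-3044) = (3*(23/18) + 4258)*(-3044) = (23/6 + 4258)*(-3044) = (25571/6)*(-3044) = -38919062/3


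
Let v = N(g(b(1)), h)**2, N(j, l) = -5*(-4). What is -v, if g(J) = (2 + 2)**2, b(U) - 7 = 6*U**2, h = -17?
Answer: -400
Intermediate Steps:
b(U) = 7 + 6*U**2
g(J) = 16 (g(J) = 4**2 = 16)
N(j, l) = 20 (N(j, l) = -1*(-20) = 20)
v = 400 (v = 20**2 = 400)
-v = -1*400 = -400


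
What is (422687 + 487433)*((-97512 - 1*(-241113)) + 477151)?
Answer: 564958810240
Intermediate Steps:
(422687 + 487433)*((-97512 - 1*(-241113)) + 477151) = 910120*((-97512 + 241113) + 477151) = 910120*(143601 + 477151) = 910120*620752 = 564958810240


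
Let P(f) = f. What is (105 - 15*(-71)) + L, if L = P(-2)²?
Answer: 1174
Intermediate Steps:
L = 4 (L = (-2)² = 4)
(105 - 15*(-71)) + L = (105 - 15*(-71)) + 4 = (105 + 1065) + 4 = 1170 + 4 = 1174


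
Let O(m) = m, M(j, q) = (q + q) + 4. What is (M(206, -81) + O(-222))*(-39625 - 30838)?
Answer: 26775940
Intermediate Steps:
M(j, q) = 4 + 2*q (M(j, q) = 2*q + 4 = 4 + 2*q)
(M(206, -81) + O(-222))*(-39625 - 30838) = ((4 + 2*(-81)) - 222)*(-39625 - 30838) = ((4 - 162) - 222)*(-70463) = (-158 - 222)*(-70463) = -380*(-70463) = 26775940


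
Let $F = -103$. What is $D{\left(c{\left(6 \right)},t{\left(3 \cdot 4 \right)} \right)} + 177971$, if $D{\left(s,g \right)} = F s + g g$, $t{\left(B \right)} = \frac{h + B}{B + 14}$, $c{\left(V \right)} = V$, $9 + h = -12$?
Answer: $\frac{119890709}{676} \approx 1.7735 \cdot 10^{5}$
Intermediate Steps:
$h = -21$ ($h = -9 - 12 = -21$)
$t{\left(B \right)} = \frac{-21 + B}{14 + B}$ ($t{\left(B \right)} = \frac{-21 + B}{B + 14} = \frac{-21 + B}{14 + B}$)
$D{\left(s,g \right)} = g^{2} - 103 s$ ($D{\left(s,g \right)} = - 103 s + g g = - 103 s + g^{2} = g^{2} - 103 s$)
$D{\left(c{\left(6 \right)},t{\left(3 \cdot 4 \right)} \right)} + 177971 = \left(\left(\frac{-21 + 3 \cdot 4}{14 + 3 \cdot 4}\right)^{2} - 618\right) + 177971 = \left(\left(\frac{-21 + 12}{14 + 12}\right)^{2} - 618\right) + 177971 = \left(\left(\frac{1}{26} \left(-9\right)\right)^{2} - 618\right) + 177971 = \left(\left(- \frac{9}{26}\right)^{2} - 618\right) + 177971 = \left(\frac{81}{676} - 618\right) + 177971 = - \frac{417687}{676} + 177971 = \frac{119890709}{676}$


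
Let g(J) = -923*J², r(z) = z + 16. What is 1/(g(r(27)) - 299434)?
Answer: -1/2006061 ≈ -4.9849e-7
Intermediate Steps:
r(z) = 16 + z
1/(g(r(27)) - 299434) = 1/(-923*(16 + 27)² - 299434) = 1/(-923*43² - 299434) = 1/(-923*1849 - 299434) = 1/(-1706627 - 299434) = 1/(-2006061) = -1/2006061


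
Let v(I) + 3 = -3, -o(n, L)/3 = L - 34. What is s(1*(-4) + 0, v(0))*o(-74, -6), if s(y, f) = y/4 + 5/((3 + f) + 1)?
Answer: -420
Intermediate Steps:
o(n, L) = 102 - 3*L (o(n, L) = -3*(L - 34) = -3*(-34 + L) = 102 - 3*L)
v(I) = -6 (v(I) = -3 - 3 = -6)
s(y, f) = 5/(4 + f) + y/4 (s(y, f) = y*(¼) + 5/(4 + f) = y/4 + 5/(4 + f) = 5/(4 + f) + y/4)
s(1*(-4) + 0, v(0))*o(-74, -6) = ((5 + (1*(-4) + 0) + (¼)*(-6)*(1*(-4) + 0))/(4 - 6))*(102 - 3*(-6)) = ((5 + (-4 + 0) + (¼)*(-6)*(-4 + 0))/(-2))*(102 + 18) = -(5 - 4 + (¼)*(-6)*(-4))/2*120 = -(5 - 4 + 6)/2*120 = -½*7*120 = -7/2*120 = -420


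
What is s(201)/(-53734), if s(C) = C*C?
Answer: -603/802 ≈ -0.75187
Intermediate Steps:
s(C) = C**2
s(201)/(-53734) = 201**2/(-53734) = 40401*(-1/53734) = -603/802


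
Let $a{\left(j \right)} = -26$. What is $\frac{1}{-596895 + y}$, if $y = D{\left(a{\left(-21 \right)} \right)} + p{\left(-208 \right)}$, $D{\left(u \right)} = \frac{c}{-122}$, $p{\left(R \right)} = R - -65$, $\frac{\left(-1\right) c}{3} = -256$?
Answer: $- \frac{61}{36419702} \approx -1.6749 \cdot 10^{-6}$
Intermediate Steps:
$c = 768$ ($c = \left(-3\right) \left(-256\right) = 768$)
$p{\left(R \right)} = 65 + R$ ($p{\left(R \right)} = R + 65 = 65 + R$)
$D{\left(u \right)} = - \frac{384}{61}$ ($D{\left(u \right)} = \frac{768}{-122} = 768 \left(- \frac{1}{122}\right) = - \frac{384}{61}$)
$y = - \frac{9107}{61}$ ($y = - \frac{384}{61} + \left(65 - 208\right) = - \frac{384}{61} - 143 = - \frac{9107}{61} \approx -149.3$)
$\frac{1}{-596895 + y} = \frac{1}{-596895 - \frac{9107}{61}} = \frac{1}{- \frac{36419702}{61}} = - \frac{61}{36419702}$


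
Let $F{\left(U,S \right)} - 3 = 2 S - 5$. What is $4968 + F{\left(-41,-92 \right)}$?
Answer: $4782$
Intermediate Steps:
$F{\left(U,S \right)} = -2 + 2 S$ ($F{\left(U,S \right)} = 3 + \left(2 S - 5\right) = 3 + \left(-5 + 2 S\right) = -2 + 2 S$)
$4968 + F{\left(-41,-92 \right)} = 4968 + \left(-2 + 2 \left(-92\right)\right) = 4968 - 186 = 4782$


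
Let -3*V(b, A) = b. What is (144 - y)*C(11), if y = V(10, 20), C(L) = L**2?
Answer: 53482/3 ≈ 17827.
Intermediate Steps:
V(b, A) = -b/3
y = -10/3 (y = -1/3*10 = -10/3 ≈ -3.3333)
(144 - y)*C(11) = (144 - 1*(-10/3))*11**2 = (144 + 10/3)*121 = (442/3)*121 = 53482/3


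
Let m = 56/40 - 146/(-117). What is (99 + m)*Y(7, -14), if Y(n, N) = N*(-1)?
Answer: 832496/585 ≈ 1423.1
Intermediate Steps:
Y(n, N) = -N
m = 1549/585 (m = 56*(1/40) - 146*(-1/117) = 7/5 + 146/117 = 1549/585 ≈ 2.6479)
(99 + m)*Y(7, -14) = (99 + 1549/585)*(-1*(-14)) = (59464/585)*14 = 832496/585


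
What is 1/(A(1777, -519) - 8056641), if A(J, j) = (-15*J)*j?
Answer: 1/5777304 ≈ 1.7309e-7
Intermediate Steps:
A(J, j) = -15*J*j
1/(A(1777, -519) - 8056641) = 1/(-15*1777*(-519) - 8056641) = 1/(13833945 - 8056641) = 1/5777304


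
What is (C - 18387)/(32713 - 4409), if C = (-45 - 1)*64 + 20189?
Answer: -571/14152 ≈ -0.040348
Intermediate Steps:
C = 17245 (C = -46*64 + 20189 = -2944 + 20189 = 17245)
(C - 18387)/(32713 - 4409) = (17245 - 18387)/(32713 - 4409) = -1142/28304 = -1142*1/28304 = -571/14152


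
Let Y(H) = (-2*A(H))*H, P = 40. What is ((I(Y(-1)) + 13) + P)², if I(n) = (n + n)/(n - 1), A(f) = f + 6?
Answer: 247009/81 ≈ 3049.5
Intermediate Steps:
A(f) = 6 + f
Y(H) = H*(-12 - 2*H) (Y(H) = (-2*(6 + H))*H = (-12 - 2*H)*H = H*(-12 - 2*H))
I(n) = 2*n/(-1 + n) (I(n) = (2*n)/(-1 + n) = 2*n/(-1 + n))
((I(Y(-1)) + 13) + P)² = ((2*(-2*(-1)*(6 - 1))/(-1 - 2*(-1)*(6 - 1)) + 13) + 40)² = ((2*(-2*(-1)*5)/(-1 - 2*(-1)*5) + 13) + 40)² = ((2*10/(-1 + 10) + 13) + 40)² = ((2*10/9 + 13) + 40)² = ((2*10*(⅑) + 13) + 40)² = ((20/9 + 13) + 40)² = (137/9 + 40)² = (497/9)² = 247009/81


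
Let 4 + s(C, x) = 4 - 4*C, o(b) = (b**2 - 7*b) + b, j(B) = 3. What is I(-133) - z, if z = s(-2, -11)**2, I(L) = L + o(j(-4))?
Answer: -206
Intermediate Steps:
o(b) = b**2 - 6*b
I(L) = -9 + L (I(L) = L + 3*(-6 + 3) = L + 3*(-3) = L - 9 = -9 + L)
s(C, x) = -4*C (s(C, x) = -4 + (4 - 4*C) = -4*C)
z = 64 (z = (-4*(-2))**2 = 8**2 = 64)
I(-133) - z = (-9 - 133) - 1*64 = -142 - 64 = -206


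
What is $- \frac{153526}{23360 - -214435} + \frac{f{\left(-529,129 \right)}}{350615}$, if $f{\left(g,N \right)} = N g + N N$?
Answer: $- \frac{13219748098}{16674898785} \approx -0.79279$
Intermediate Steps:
$f{\left(g,N \right)} = N^{2} + N g$ ($f{\left(g,N \right)} = N g + N^{2} = N^{2} + N g$)
$- \frac{153526}{23360 - -214435} + \frac{f{\left(-529,129 \right)}}{350615} = - \frac{153526}{23360 - -214435} + \frac{129 \left(129 - 529\right)}{350615} = - \frac{153526}{23360 + 214435} + 129 \left(-400\right) \frac{1}{350615} = - \frac{153526}{237795} - \frac{10320}{70123} = - \frac{13219748098}{16674898785}$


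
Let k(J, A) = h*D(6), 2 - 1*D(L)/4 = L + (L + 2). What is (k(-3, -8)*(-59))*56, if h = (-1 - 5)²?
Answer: 5709312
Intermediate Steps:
D(L) = -8*L (D(L) = 8 - 4*(L + (L + 2)) = 8 - 4*(L + (2 + L)) = 8 - 4*(2 + 2*L) = 8 + (-8 - 8*L) = -8*L)
h = 36 (h = (-6)² = 36)
k(J, A) = -1728 (k(J, A) = 36*(-8*6) = 36*(-48) = -1728)
(k(-3, -8)*(-59))*56 = -1728*(-59)*56 = 101952*56 = 5709312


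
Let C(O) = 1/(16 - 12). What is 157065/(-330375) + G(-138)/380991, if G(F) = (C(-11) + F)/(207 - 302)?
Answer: -15957299299/33565307100 ≈ -0.47541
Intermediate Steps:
C(O) = 1/4
G(F) = -1/380 - F/95 (G(F) = (1/4 + F)/(207 - 302) = (1/4 + F)/(-95) = (1/4 + F)*(-1/95) = -1/380 - F/95)
157065/(-330375) + G(-138)/380991 = 157065/(-330375) + (-1/380 - 1/95*(-138))/380991 = 157065*(-1/330375) + (-1/380 + 138/95)*(1/380991) = -10471/22025 + (29/20)*(1/380991) = -10471/22025 + 29/7619820 = -15957299299/33565307100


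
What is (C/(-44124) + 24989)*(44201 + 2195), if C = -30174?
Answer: 4263192383730/3677 ≈ 1.1594e+9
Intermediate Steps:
(C/(-44124) + 24989)*(44201 + 2195) = (-30174/(-44124) + 24989)*(44201 + 2195) = (-30174*(-1/44124) + 24989)*46396 = (5029/7354 + 24989)*46396 = (183774135/7354)*46396 = 4263192383730/3677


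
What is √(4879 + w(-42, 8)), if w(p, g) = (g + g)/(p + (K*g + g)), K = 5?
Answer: √43935/3 ≈ 69.869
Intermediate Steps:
w(p, g) = 2*g/(p + 6*g) (w(p, g) = (g + g)/(p + (5*g + g)) = (2*g)/(p + 6*g) = 2*g/(p + 6*g))
√(4879 + w(-42, 8)) = √(4879 + 2*8/(-42 + 6*8)) = √(4879 + 2*8/(-42 + 48)) = √(4879 + 2*8/6) = √(4879 + 2*8*(⅙)) = √(4879 + 8/3) = √(14645/3) = √43935/3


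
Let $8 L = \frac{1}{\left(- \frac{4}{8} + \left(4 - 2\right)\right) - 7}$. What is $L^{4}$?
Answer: $\frac{1}{3748096} \approx 2.668 \cdot 10^{-7}$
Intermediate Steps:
$L = - \frac{1}{44}$ ($L = \frac{1}{8 \left(\left(- \frac{4}{8} + \left(4 - 2\right)\right) - 7\right)} = \frac{1}{8 \left(\left(\left(-4\right) \frac{1}{8} + \left(4 - 2\right)\right) - 7\right)} = \frac{1}{8 \left(\left(- \frac{1}{2} + 2\right) - 7\right)} = \frac{1}{8 \left(\frac{3}{2} - 7\right)} = \frac{1}{8 \left(- \frac{11}{2}\right)} = \frac{1}{8} \left(- \frac{2}{11}\right) = - \frac{1}{44} \approx -0.022727$)
$L^{4} = \left(- \frac{1}{44}\right)^{4} = \frac{1}{3748096}$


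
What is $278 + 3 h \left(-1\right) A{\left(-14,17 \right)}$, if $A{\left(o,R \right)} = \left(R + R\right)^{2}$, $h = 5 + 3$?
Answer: $-27466$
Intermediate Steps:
$h = 8$
$A{\left(o,R \right)} = 4 R^{2}$ ($A{\left(o,R \right)} = \left(2 R\right)^{2} = 4 R^{2}$)
$278 + 3 h \left(-1\right) A{\left(-14,17 \right)} = 278 + 3 \cdot 8 \left(-1\right) 4 \cdot 17^{2} = 278 + 24 \left(-1\right) 4 \cdot 289 = 278 - 27744 = -27466$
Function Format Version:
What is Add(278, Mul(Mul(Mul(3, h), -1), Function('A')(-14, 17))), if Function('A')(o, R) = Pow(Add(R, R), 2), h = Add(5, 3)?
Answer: -27466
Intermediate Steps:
h = 8
Function('A')(o, R) = Mul(4, Pow(R, 2)) (Function('A')(o, R) = Pow(Mul(2, R), 2) = Mul(4, Pow(R, 2)))
Add(278, Mul(Mul(Mul(3, h), -1), Function('A')(-14, 17))) = Add(278, Mul(Mul(Mul(3, 8), -1), Mul(4, Pow(17, 2)))) = Add(278, Mul(Mul(24, -1), Mul(4, 289))) = Add(278, Mul(-24, 1156)) = Add(278, -27744) = -27466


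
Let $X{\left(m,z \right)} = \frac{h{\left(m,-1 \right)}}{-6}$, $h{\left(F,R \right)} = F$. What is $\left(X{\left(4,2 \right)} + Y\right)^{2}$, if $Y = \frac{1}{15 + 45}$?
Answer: $\frac{169}{400} \approx 0.4225$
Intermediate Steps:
$X{\left(m,z \right)} = - \frac{m}{6}$ ($X{\left(m,z \right)} = \frac{m}{-6} = m \left(- \frac{1}{6}\right) = - \frac{m}{6}$)
$Y = \frac{1}{60} \approx 0.016667$
$\left(X{\left(4,2 \right)} + Y\right)^{2} = \left(\left(- \frac{1}{6}\right) 4 + \frac{1}{60}\right)^{2} = \left(- \frac{2}{3} + \frac{1}{60}\right)^{2} = \left(- \frac{13}{20}\right)^{2} = \frac{169}{400}$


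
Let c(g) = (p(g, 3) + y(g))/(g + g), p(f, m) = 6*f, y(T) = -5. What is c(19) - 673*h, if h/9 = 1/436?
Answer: -91321/8284 ≈ -11.024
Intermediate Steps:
h = 9/436 ≈ 0.020642
c(g) = (-5 + 6*g)/(2*g) (c(g) = (6*g - 5)/(g + g) = (-5 + 6*g)/((2*g)) = (-5 + 6*g)*(1/(2*g)) = (-5 + 6*g)/(2*g))
c(19) - 673*h = (3 - 5/2/19) - 673*9/436 = (3 - 5/2*1/19) - 6057/436 = (3 - 5/38) - 6057/436 = 109/38 - 6057/436 = -91321/8284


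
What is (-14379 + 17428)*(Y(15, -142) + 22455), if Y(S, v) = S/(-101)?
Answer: 6914949060/101 ≈ 6.8465e+7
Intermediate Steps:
Y(S, v) = -S/101 (Y(S, v) = S*(-1/101) = -S/101)
(-14379 + 17428)*(Y(15, -142) + 22455) = (-14379 + 17428)*(-1/101*15 + 22455) = 3049*(-15/101 + 22455) = 3049*(2267940/101) = 6914949060/101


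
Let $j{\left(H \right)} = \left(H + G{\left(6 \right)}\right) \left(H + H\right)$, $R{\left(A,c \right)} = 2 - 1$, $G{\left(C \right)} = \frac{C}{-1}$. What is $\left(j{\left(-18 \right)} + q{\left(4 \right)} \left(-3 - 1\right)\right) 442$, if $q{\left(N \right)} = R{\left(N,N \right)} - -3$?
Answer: $374816$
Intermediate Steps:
$G{\left(C \right)} = - C$ ($G{\left(C \right)} = C \left(-1\right) = - C$)
$R{\left(A,c \right)} = 1$
$j{\left(H \right)} = 2 H \left(-6 + H\right)$ ($j{\left(H \right)} = \left(H - 6\right) \left(H + H\right) = \left(H - 6\right) 2 H = \left(-6 + H\right) 2 H = 2 H \left(-6 + H\right)$)
$q{\left(N \right)} = 4$ ($q{\left(N \right)} = 1 - -3 = 1 + 3 = 4$)
$\left(j{\left(-18 \right)} + q{\left(4 \right)} \left(-3 - 1\right)\right) 442 = \left(2 \left(-18\right) \left(-6 - 18\right) + 4 \left(-3 - 1\right)\right) 442 = \left(2 \left(-18\right) \left(-24\right) + 4 \left(-4\right)\right) 442 = \left(864 - 16\right) 442 = 848 \cdot 442 = 374816$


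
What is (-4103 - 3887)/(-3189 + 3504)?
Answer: -1598/63 ≈ -25.365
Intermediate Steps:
(-4103 - 3887)/(-3189 + 3504) = -7990/315 = -7990*1/315 = -1598/63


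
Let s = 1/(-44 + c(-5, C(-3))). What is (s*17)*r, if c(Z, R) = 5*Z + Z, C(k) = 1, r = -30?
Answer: 255/37 ≈ 6.8919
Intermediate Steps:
c(Z, R) = 6*Z
s = -1/74 (s = 1/(-44 + 6*(-5)) = 1/(-44 - 30) = 1/(-74) = -1/74 ≈ -0.013514)
(s*17)*r = -1/74*17*(-30) = -17/74*(-30) = 255/37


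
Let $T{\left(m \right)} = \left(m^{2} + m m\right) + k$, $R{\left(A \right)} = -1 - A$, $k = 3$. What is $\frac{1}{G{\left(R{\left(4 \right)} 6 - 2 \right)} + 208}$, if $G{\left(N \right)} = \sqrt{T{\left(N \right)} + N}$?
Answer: $\frac{208}{41245} - \frac{\sqrt{2019}}{41245} \approx 0.0039536$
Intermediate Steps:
$T{\left(m \right)} = 3 + 2 m^{2}$ ($T{\left(m \right)} = \left(m^{2} + m m\right) + 3 = \left(m^{2} + m^{2}\right) + 3 = 2 m^{2} + 3 = 3 + 2 m^{2}$)
$G{\left(N \right)} = \sqrt{3 + N + 2 N^{2}}$ ($G{\left(N \right)} = \sqrt{\left(3 + 2 N^{2}\right) + N} = \sqrt{3 + N + 2 N^{2}}$)
$\frac{1}{G{\left(R{\left(4 \right)} 6 - 2 \right)} + 208} = \frac{1}{\sqrt{3 + \left(\left(-1 - 4\right) 6 - 2\right) + 2 \left(\left(-1 - 4\right) 6 - 2\right)^{2}} + 208} = \frac{1}{\sqrt{3 - 32 + 2 \left(\left(-5\right) 6 - 2\right)^{2}} + 208} = \frac{1}{\sqrt{3 - 32 + 2 \left(-30 - 2\right)^{2}} + 208} = \frac{1}{\sqrt{3 - 32 + 2 \left(-32\right)^{2}} + 208} = \frac{1}{\sqrt{3 - 32 + 2 \cdot 1024} + 208} = \frac{1}{\sqrt{3 - 32 + 2048} + 208} = \frac{1}{\sqrt{2019} + 208} = \frac{1}{208 + \sqrt{2019}}$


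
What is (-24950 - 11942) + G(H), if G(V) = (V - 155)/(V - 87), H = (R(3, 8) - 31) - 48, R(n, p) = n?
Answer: -6013165/163 ≈ -36891.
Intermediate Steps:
H = -76 (H = (3 - 31) - 48 = -28 - 48 = -76)
G(V) = (-155 + V)/(-87 + V)
(-24950 - 11942) + G(H) = (-24950 - 11942) + (-155 - 76)/(-87 - 76) = -36892 - 231/(-163) = -36892 - 1/163*(-231) = -36892 + 231/163 = -6013165/163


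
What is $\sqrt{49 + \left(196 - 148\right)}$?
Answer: $\sqrt{97} \approx 9.8489$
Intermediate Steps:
$\sqrt{49 + \left(196 - 148\right)} = \sqrt{49 + 48} = \sqrt{97}$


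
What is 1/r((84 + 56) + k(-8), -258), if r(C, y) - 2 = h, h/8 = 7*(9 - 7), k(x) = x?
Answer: 1/114 ≈ 0.0087719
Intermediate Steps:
h = 112 (h = 8*(7*(9 - 7)) = 8*(7*2) = 8*14 = 112)
r(C, y) = 114 (r(C, y) = 2 + 112 = 114)
1/r((84 + 56) + k(-8), -258) = 1/114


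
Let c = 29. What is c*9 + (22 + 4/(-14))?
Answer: 1979/7 ≈ 282.71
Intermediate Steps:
c*9 + (22 + 4/(-14)) = 29*9 + (22 + 4/(-14)) = 261 + (22 + 4*(-1/14)) = 261 + (22 - 2/7) = 261 + 152/7 = 1979/7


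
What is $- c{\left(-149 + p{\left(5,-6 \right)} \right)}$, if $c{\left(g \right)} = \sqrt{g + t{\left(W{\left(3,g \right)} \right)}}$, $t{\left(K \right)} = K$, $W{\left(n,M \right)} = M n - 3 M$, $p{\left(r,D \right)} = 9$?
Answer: $- 2 i \sqrt{35} \approx - 11.832 i$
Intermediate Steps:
$W{\left(n,M \right)} = - 3 M + M n$
$c{\left(g \right)} = \sqrt{g}$ ($c{\left(g \right)} = \sqrt{g + g \left(-3 + 3\right)} = \sqrt{g + g 0} = \sqrt{g + 0} = \sqrt{g}$)
$- c{\left(-149 + p{\left(5,-6 \right)} \right)} = - \sqrt{-149 + 9} = - \sqrt{-140} = - 2 i \sqrt{35}$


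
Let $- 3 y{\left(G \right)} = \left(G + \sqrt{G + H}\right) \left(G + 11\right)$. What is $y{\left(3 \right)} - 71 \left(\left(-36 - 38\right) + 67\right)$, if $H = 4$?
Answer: $483 - \frac{14 \sqrt{7}}{3} \approx 470.65$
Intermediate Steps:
$y{\left(G \right)} = - \frac{\left(11 + G\right) \left(G + \sqrt{4 + G}\right)}{3}$ ($y{\left(G \right)} = - \frac{\left(G + \sqrt{G + 4}\right) \left(G + 11\right)}{3} = - \frac{\left(G + \sqrt{4 + G}\right) \left(11 + G\right)}{3} = - \frac{\left(11 + G\right) \left(G + \sqrt{4 + G}\right)}{3}$)
$y{\left(3 \right)} - 71 \left(\left(-36 - 38\right) + 67\right) = \left(\left(- \frac{11}{3}\right) 3 - \frac{11 \sqrt{4 + 3}}{3} - \frac{3^{2}}{3} - 1 \sqrt{4 + 3}\right) - 71 \left(\left(-36 - 38\right) + 67\right) = \left(-11 - \frac{11 \sqrt{7}}{3} - 3 - 1 \sqrt{7}\right) - 71 \left(\left(-36 - 38\right) + 67\right) = \left(-11 - \frac{11 \sqrt{7}}{3} - 3 - \sqrt{7}\right) - 71 \left(-74 + 67\right) = \left(-14 - \frac{14 \sqrt{7}}{3}\right) - -497 = \left(-14 - \frac{14 \sqrt{7}}{3}\right) + 497 = 483 - \frac{14 \sqrt{7}}{3}$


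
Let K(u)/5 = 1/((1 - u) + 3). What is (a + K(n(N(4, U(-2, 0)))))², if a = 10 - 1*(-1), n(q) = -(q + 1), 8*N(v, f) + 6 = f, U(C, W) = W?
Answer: 42849/289 ≈ 148.27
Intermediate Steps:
N(v, f) = -¾ + f/8
n(q) = -1 - q (n(q) = -(1 + q) = -1 - q)
K(u) = 5/(4 - u) (K(u) = 5/((1 - u) + 3) = 5/(4 - u))
a = 11 (a = 10 + 1 = 11)
(a + K(n(N(4, U(-2, 0)))))² = (11 - 5/(-4 + (-1 - (-¾ + (⅛)*0))))² = (11 - 5/(-4 + (-1 - (-¾ + 0))))² = (11 - 5/(-4 + (-1 - 1*(-¾))))² = (11 - 5/(-4 + (-1 + ¾)))² = (11 - 5/(-4 - ¼))² = (11 - 5/(-17/4))² = (11 - 5*(-4/17))² = (11 + 20/17)² = (207/17)² = 42849/289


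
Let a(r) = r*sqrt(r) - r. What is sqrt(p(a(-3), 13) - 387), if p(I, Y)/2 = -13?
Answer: I*sqrt(413) ≈ 20.322*I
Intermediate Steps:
a(r) = r**(3/2) - r
p(I, Y) = -26 (p(I, Y) = 2*(-13) = -26)
sqrt(p(a(-3), 13) - 387) = sqrt(-26 - 387) = sqrt(-413) = I*sqrt(413)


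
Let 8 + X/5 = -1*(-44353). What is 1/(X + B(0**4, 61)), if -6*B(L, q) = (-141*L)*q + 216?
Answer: 1/221689 ≈ 4.5108e-6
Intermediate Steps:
X = 221725 (X = -40 + 5*(-1*(-44353)) = -40 + 5*44353 = -40 + 221765 = 221725)
B(L, q) = -36 + 47*L*q/2 (B(L, q) = -((-141*L)*q + 216)/6 = -(-141*L*q + 216)/6 = -(216 - 141*L*q)/6 = -36 + 47*L*q/2)
1/(X + B(0**4, 61)) = 1/(221725 + (-36 + (47/2)*0**4*61)) = 1/(221725 + (-36 + (47/2)*0*61)) = 1/(221725 + (-36 + 0)) = 1/(221725 - 36) = 1/221689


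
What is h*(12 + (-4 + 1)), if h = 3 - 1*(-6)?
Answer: 81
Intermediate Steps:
h = 9 (h = 3 + 6 = 9)
h*(12 + (-4 + 1)) = 9*(12 + (-4 + 1)) = 9*(12 - 3) = 9*9 = 81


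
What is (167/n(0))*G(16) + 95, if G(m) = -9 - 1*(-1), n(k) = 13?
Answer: -101/13 ≈ -7.7692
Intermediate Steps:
G(m) = -8 (G(m) = -9 + 1 = -8)
(167/n(0))*G(16) + 95 = (167/13)*(-8) + 95 = -1336/13 + 95 = -101/13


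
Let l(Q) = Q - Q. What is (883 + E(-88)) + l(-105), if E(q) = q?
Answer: 795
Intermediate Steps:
l(Q) = 0
(883 + E(-88)) + l(-105) = (883 - 88) + 0 = 795 + 0 = 795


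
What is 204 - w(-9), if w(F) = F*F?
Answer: 123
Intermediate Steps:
w(F) = F²
204 - w(-9) = 204 - 1*(-9)² = 204 - 1*81 = 204 - 81 = 123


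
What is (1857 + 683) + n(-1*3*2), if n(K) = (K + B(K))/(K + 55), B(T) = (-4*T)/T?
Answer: 124450/49 ≈ 2539.8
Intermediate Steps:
B(T) = -4
n(K) = (-4 + K)/(55 + K) (n(K) = (K - 4)/(K + 55) = (-4 + K)/(55 + K))
(1857 + 683) + n(-1*3*2) = (1857 + 683) + (-4 - 1*3*2)/(55 - 1*3*2) = 2540 + (-4 - 3*2)/(55 - 3*2) = 2540 + (-4 - 6)/(55 - 6) = 2540 - 10/49 = 124450/49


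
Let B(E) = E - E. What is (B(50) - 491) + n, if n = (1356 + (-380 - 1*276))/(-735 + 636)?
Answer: -49309/99 ≈ -498.07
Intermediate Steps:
B(E) = 0
n = -700/99 (n = (1356 + (-380 - 276))/(-99) = (1356 - 656)*(-1/99) = 700*(-1/99) = -700/99 ≈ -7.0707)
(B(50) - 491) + n = (0 - 491) - 700/99 = -491 - 700/99 = -49309/99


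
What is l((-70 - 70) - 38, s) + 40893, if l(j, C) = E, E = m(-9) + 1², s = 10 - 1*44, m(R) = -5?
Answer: 40889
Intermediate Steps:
s = -34 (s = 10 - 44 = -34)
E = -4 (E = -5 + 1² = -5 + 1 = -4)
l(j, C) = -4
l((-70 - 70) - 38, s) + 40893 = -4 + 40893 = 40889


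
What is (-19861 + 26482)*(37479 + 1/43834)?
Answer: 10877339558427/43834 ≈ 2.4815e+8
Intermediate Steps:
(-19861 + 26482)*(37479 + 1/43834) = 6621*(37479 + 1/43834) = 6621*(1642854487/43834) = 10877339558427/43834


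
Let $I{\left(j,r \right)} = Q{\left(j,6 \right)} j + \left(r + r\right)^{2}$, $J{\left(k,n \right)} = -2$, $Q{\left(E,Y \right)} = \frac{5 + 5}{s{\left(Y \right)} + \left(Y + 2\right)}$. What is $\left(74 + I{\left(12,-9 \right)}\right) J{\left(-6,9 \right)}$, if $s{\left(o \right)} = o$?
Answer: $- \frac{5692}{7} \approx -813.14$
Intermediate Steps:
$Q{\left(E,Y \right)} = \frac{10}{2 + 2 Y}$ ($Q{\left(E,Y \right)} = \frac{5 + 5}{Y + \left(Y + 2\right)} = \frac{10}{Y + \left(2 + Y\right)} = \frac{10}{2 + 2 Y}$)
$I{\left(j,r \right)} = 4 r^{2} + \frac{5 j}{7}$ ($I{\left(j,r \right)} = \frac{5}{1 + 6} j + \left(r + r\right)^{2} = \frac{5}{7} j + \left(2 r\right)^{2} = 5 \cdot \frac{1}{7} j + 4 r^{2} = \frac{5 j}{7} + 4 r^{2} = 4 r^{2} + \frac{5 j}{7}$)
$\left(74 + I{\left(12,-9 \right)}\right) J{\left(-6,9 \right)} = \left(74 + \left(4 \left(-9\right)^{2} + \frac{5}{7} \cdot 12\right)\right) \left(-2\right) = \left(74 + \left(4 \cdot 81 + \frac{60}{7}\right)\right) \left(-2\right) = \left(74 + \left(324 + \frac{60}{7}\right)\right) \left(-2\right) = \left(74 + \frac{2328}{7}\right) \left(-2\right) = \frac{2846}{7} \left(-2\right) = - \frac{5692}{7}$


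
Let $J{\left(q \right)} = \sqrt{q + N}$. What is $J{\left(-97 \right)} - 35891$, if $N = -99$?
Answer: $-35891 + 14 i \approx -35891.0 + 14.0 i$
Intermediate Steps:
$J{\left(q \right)} = \sqrt{-99 + q}$ ($J{\left(q \right)} = \sqrt{q - 99} = \sqrt{-99 + q}$)
$J{\left(-97 \right)} - 35891 = \sqrt{-99 - 97} - 35891 = \sqrt{-196} - 35891 = 14 i - 35891 = -35891 + 14 i$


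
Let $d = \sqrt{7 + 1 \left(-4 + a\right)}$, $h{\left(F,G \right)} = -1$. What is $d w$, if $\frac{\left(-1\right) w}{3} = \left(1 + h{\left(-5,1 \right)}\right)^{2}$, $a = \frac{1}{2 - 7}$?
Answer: $0$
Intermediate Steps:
$a = - \frac{1}{5}$ ($a = \frac{1}{2 - 7} = \frac{1}{-5} = - \frac{1}{5} \approx -0.2$)
$w = 0$ ($w = - 3 \left(1 - 1\right)^{2} = - 3 \cdot 0^{2} = \left(-3\right) 0 = 0$)
$d = \frac{\sqrt{70}}{5}$ ($d = \sqrt{7 + 1 \left(-4 - \frac{1}{5}\right)} = \sqrt{7 + 1 \left(- \frac{21}{5}\right)} = \sqrt{7 - \frac{21}{5}} = \sqrt{\frac{14}{5}} = \frac{\sqrt{70}}{5} \approx 1.6733$)
$d w = \frac{\sqrt{70}}{5} \cdot 0 = 0$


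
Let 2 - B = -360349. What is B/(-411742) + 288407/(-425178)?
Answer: -67990648118/43765910019 ≈ -1.5535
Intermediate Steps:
B = 360351 (B = 2 - 1*(-360349) = 2 + 360349 = 360351)
B/(-411742) + 288407/(-425178) = 360351/(-411742) + 288407/(-425178) = 360351*(-1/411742) + 288407*(-1/425178) = -360351/411742 - 288407/425178 = -67990648118/43765910019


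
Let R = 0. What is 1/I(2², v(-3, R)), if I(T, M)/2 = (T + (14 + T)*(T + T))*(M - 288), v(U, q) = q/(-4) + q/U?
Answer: -1/85248 ≈ -1.1730e-5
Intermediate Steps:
v(U, q) = -q/4 + q/U (v(U, q) = q*(-¼) + q/U = -q/4 + q/U)
I(T, M) = 2*(-288 + M)*(T + 2*T*(14 + T)) (I(T, M) = 2*((T + (14 + T)*(T + T))*(M - 288)) = 2*((T + (14 + T)*(2*T))*(-288 + M)) = 2*((T + 2*T*(14 + T))*(-288 + M)) = 2*((-288 + M)*(T + 2*T*(14 + T))) = 2*(-288 + M)*(T + 2*T*(14 + T)))
1/I(2², v(-3, R)) = 1/(2*2²*(-8352 - 576*2² + 29*(-¼*0 + 0/(-3)) + 2*(-¼*0 + 0/(-3))*2²)) = 1/(2*4*(-8352 - 576*4 + 29*(0 + 0*(-⅓)) + 2*(0 + 0*(-⅓))*4)) = 1/(2*4*(-8352 - 2304 + 29*(0 + 0) + 2*(0 + 0)*4)) = 1/(2*4*(-8352 - 2304 + 29*0 + 2*0*4)) = 1/(2*4*(-8352 - 2304 + 0 + 0)) = 1/(2*4*(-10656)) = 1/(-85248) = -1/85248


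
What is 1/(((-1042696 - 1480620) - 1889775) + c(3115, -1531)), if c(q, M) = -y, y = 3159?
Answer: -1/4416250 ≈ -2.2644e-7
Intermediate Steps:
c(q, M) = -3159 (c(q, M) = -1*3159 = -3159)
1/(((-1042696 - 1480620) - 1889775) + c(3115, -1531)) = 1/(((-1042696 - 1480620) - 1889775) - 3159) = 1/((-2523316 - 1889775) - 3159) = 1/(-4413091 - 3159) = 1/(-4416250) = -1/4416250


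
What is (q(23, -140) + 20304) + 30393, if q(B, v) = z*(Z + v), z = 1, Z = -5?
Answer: 50552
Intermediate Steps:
q(B, v) = -5 + v (q(B, v) = 1*(-5 + v) = -5 + v)
(q(23, -140) + 20304) + 30393 = ((-5 - 140) + 20304) + 30393 = (-145 + 20304) + 30393 = 20159 + 30393 = 50552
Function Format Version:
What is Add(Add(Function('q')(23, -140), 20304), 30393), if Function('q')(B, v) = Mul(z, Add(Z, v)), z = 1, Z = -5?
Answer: 50552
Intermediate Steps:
Function('q')(B, v) = Add(-5, v) (Function('q')(B, v) = Mul(1, Add(-5, v)) = Add(-5, v))
Add(Add(Function('q')(23, -140), 20304), 30393) = Add(Add(Add(-5, -140), 20304), 30393) = Add(Add(-145, 20304), 30393) = Add(20159, 30393) = 50552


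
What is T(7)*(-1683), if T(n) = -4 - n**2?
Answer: 89199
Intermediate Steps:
T(7)*(-1683) = (-4 - 1*7**2)*(-1683) = (-4 - 1*49)*(-1683) = (-4 - 49)*(-1683) = -53*(-1683) = 89199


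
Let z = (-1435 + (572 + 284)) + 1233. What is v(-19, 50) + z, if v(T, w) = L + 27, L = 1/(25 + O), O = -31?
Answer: 4085/6 ≈ 680.83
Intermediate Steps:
L = -⅙ (L = 1/(25 - 31) = 1/(-6) = -⅙ ≈ -0.16667)
v(T, w) = 161/6 (v(T, w) = -⅙ + 27 = 161/6)
z = 654 (z = (-1435 + 856) + 1233 = -579 + 1233 = 654)
v(-19, 50) + z = 161/6 + 654 = 4085/6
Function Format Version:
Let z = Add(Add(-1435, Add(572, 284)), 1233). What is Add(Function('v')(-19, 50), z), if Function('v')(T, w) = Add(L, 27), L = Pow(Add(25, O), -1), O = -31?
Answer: Rational(4085, 6) ≈ 680.83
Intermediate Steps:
L = Rational(-1, 6) (L = Pow(Add(25, -31), -1) = Pow(-6, -1) = Rational(-1, 6) ≈ -0.16667)
Function('v')(T, w) = Rational(161, 6) (Function('v')(T, w) = Add(Rational(-1, 6), 27) = Rational(161, 6))
z = 654 (z = Add(Add(-1435, 856), 1233) = Add(-579, 1233) = 654)
Add(Function('v')(-19, 50), z) = Add(Rational(161, 6), 654) = Rational(4085, 6)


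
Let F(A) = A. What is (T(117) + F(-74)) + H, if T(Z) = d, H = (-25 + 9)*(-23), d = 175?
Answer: 469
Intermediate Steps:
H = 368 (H = -16*(-23) = 368)
T(Z) = 175
(T(117) + F(-74)) + H = (175 - 74) + 368 = 101 + 368 = 469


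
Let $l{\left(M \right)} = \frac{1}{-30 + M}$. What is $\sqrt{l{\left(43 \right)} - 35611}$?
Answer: $\frac{3 i \sqrt{668694}}{13} \approx 188.71 i$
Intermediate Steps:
$\sqrt{l{\left(43 \right)} - 35611} = \sqrt{\frac{1}{-30 + 43} - 35611} = \sqrt{\frac{1}{13} - 35611} = \sqrt{- \frac{462942}{13}} = \frac{3 i \sqrt{668694}}{13}$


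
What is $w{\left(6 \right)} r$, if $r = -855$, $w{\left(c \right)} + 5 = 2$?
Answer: $2565$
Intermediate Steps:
$w{\left(c \right)} = -3$ ($w{\left(c \right)} = -5 + 2 = -3$)
$w{\left(6 \right)} r = \left(-3\right) \left(-855\right) = 2565$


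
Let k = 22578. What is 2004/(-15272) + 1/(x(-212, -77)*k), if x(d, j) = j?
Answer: -217748831/1659403977 ≈ -0.13122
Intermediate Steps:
2004/(-15272) + 1/(x(-212, -77)*k) = 2004/(-15272) + 1/(-77*22578) = 2004*(-1/15272) - 1/77*1/22578 = -501/3818 - 1/1738506 = -217748831/1659403977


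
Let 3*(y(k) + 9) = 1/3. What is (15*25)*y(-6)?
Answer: -10000/3 ≈ -3333.3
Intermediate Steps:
y(k) = -80/9 (y(k) = -9 + (⅓)/3 = -9 + (⅓)*(⅓) = -9 + ⅑ = -80/9)
(15*25)*y(-6) = (15*25)*(-80/9) = 375*(-80/9) = -10000/3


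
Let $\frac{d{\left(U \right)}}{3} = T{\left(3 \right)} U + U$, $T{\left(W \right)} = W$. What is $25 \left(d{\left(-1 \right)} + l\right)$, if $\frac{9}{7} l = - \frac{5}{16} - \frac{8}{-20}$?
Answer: $- \frac{42955}{144} \approx -298.3$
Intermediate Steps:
$l = \frac{49}{720}$ ($l = \frac{7 \left(- \frac{5}{16} - \frac{8}{-20}\right)}{9} = \frac{7 \left(\left(-5\right) \frac{1}{16} - - \frac{2}{5}\right)}{9} = \frac{7 \left(- \frac{5}{16} + \frac{2}{5}\right)}{9} = \frac{7}{9} \cdot \frac{7}{80} = \frac{49}{720} \approx 0.068056$)
$d{\left(U \right)} = 12 U$ ($d{\left(U \right)} = 3 \left(3 U + U\right) = 3 \cdot 4 U = 12 U$)
$25 \left(d{\left(-1 \right)} + l\right) = 25 \left(12 \left(-1\right) + \frac{49}{720}\right) = 25 \left(-12 + \frac{49}{720}\right) = 25 \left(- \frac{8591}{720}\right) = - \frac{42955}{144}$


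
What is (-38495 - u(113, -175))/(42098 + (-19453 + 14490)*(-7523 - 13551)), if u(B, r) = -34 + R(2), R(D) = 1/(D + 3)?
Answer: -96153/261580900 ≈ -0.00036758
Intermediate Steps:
R(D) = 1/(3 + D)
u(B, r) = -169/5 (u(B, r) = -34 + 1/(3 + 2) = -34 + 1/5 = -169/5)
(-38495 - u(113, -175))/(42098 + (-19453 + 14490)*(-7523 - 13551)) = (-38495 - 1*(-169/5))/(42098 + (-19453 + 14490)*(-7523 - 13551)) = (-38495 + 169/5)/(42098 - 4963*(-21074)) = -192306/(5*(42098 + 104590262)) = -192306/5/104632360 = -192306/5*1/104632360 = -96153/261580900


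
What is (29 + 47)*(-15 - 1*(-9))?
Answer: -456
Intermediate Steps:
(29 + 47)*(-15 - 1*(-9)) = 76*(-15 + 9) = 76*(-6) = -456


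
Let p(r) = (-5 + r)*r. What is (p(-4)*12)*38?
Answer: 16416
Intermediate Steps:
p(r) = r*(-5 + r)
(p(-4)*12)*38 = (-4*(-5 - 4)*12)*38 = (-4*(-9)*12)*38 = (36*12)*38 = 432*38 = 16416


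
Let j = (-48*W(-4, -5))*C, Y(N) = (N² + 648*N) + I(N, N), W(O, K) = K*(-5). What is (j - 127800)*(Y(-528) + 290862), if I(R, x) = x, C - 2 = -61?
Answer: -12937518000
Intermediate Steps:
C = -59 (C = 2 - 61 = -59)
W(O, K) = -5*K
Y(N) = N² + 649*N (Y(N) = (N² + 648*N) + N = N² + 649*N)
j = 70800 (j = -(-240)*(-5)*(-59) = -48*25*(-59) = -1200*(-59) = 70800)
(j - 127800)*(Y(-528) + 290862) = (70800 - 127800)*(-528*(649 - 528) + 290862) = -57000*(-528*121 + 290862) = -57000*(-63888 + 290862) = -57000*226974 = -12937518000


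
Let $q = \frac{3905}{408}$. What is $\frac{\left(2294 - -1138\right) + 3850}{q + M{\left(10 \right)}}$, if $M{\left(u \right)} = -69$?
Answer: $- \frac{2971056}{24247} \approx -122.53$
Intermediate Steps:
$q = \frac{3905}{408}$ ($q = 3905 \cdot \frac{1}{408} = \frac{3905}{408} \approx 9.5711$)
$\frac{\left(2294 - -1138\right) + 3850}{q + M{\left(10 \right)}} = \frac{\left(2294 - -1138\right) + 3850}{\frac{3905}{408} - 69} = \frac{\left(2294 + 1138\right) + 3850}{- \frac{24247}{408}} = \left(3432 + 3850\right) \left(- \frac{408}{24247}\right) = 7282 \left(- \frac{408}{24247}\right) = - \frac{2971056}{24247}$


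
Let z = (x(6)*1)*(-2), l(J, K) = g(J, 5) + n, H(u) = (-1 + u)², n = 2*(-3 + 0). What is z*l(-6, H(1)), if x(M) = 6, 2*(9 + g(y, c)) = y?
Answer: 216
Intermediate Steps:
g(y, c) = -9 + y/2
n = -6 (n = 2*(-3) = -6)
l(J, K) = -15 + J/2 (l(J, K) = (-9 + J/2) - 6 = -15 + J/2)
z = -12 (z = (6*1)*(-2) = 6*(-2) = -12)
z*l(-6, H(1)) = -12*(-15 + (½)*(-6)) = -12*(-15 - 3) = -12*(-18) = 216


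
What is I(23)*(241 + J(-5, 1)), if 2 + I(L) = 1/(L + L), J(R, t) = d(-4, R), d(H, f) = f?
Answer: -10738/23 ≈ -466.87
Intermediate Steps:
J(R, t) = R
I(L) = -2 + 1/(2*L) (I(L) = -2 + 1/(L + L) = -2 + 1/(2*L))
I(23)*(241 + J(-5, 1)) = (-2 + (½)/23)*(241 - 5) = (-2 + (½)*(1/23))*236 = (-2 + 1/46)*236 = -91/46*236 = -10738/23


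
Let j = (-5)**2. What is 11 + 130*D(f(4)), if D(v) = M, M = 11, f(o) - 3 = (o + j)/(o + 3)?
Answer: 1441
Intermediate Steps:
j = 25
f(o) = 3 + (25 + o)/(3 + o) (f(o) = 3 + (o + 25)/(o + 3) = 3 + (25 + o)/(3 + o))
D(v) = 11
11 + 130*D(f(4)) = 11 + 130*11 = 11 + 1430 = 1441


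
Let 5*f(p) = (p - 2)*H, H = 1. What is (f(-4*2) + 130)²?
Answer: 16384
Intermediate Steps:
f(p) = -⅖ + p/5 (f(p) = ((p - 2)*1)/5 = ((-2 + p)*1)/5 = (-2 + p)/5 = -⅖ + p/5)
(f(-4*2) + 130)² = ((-⅖ + (-4*2)/5) + 130)² = ((-⅖ + (⅕)*(-8)) + 130)² = ((-⅖ - 8/5) + 130)² = (-2 + 130)² = 128² = 16384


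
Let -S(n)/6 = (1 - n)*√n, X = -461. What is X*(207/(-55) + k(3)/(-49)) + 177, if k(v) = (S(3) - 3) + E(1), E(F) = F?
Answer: 5102228/2695 + 5532*√3/49 ≈ 2088.8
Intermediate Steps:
S(n) = -6*√n*(1 - n) (S(n) = -6*(1 - n)*√n = -6*√n*(1 - n))
k(v) = -2 + 12*√3 (k(v) = (6*√3*(-1 + 3) - 3) + 1 = (6*√3*2 - 3) + 1 = (12*√3 - 3) + 1 = (-3 + 12*√3) + 1 = -2 + 12*√3)
X*(207/(-55) + k(3)/(-49)) + 177 = -461*(207/(-55) + (-2 + 12*√3)/(-49)) + 177 = -461*(207*(-1/55) + (-2 + 12*√3)*(-1/49)) + 177 = -461*(-207/55 + (2/49 - 12*√3/49)) + 177 = -461*(-10033/2695 - 12*√3/49) + 177 = (4625213/2695 + 5532*√3/49) + 177 = 5102228/2695 + 5532*√3/49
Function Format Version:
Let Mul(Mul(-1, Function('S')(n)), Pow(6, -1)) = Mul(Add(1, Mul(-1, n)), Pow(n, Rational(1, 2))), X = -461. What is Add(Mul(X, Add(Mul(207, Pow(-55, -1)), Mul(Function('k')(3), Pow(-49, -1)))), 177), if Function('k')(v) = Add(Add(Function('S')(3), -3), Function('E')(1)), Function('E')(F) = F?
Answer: Add(Rational(5102228, 2695), Mul(Rational(5532, 49), Pow(3, Rational(1, 2)))) ≈ 2088.8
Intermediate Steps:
Function('S')(n) = Mul(-6, Pow(n, Rational(1, 2)), Add(1, Mul(-1, n))) (Function('S')(n) = Mul(-6, Mul(Add(1, Mul(-1, n)), Pow(n, Rational(1, 2)))) = Mul(-6, Mul(Pow(n, Rational(1, 2)), Add(1, Mul(-1, n)))) = Mul(-6, Pow(n, Rational(1, 2)), Add(1, Mul(-1, n))))
Function('k')(v) = Add(-2, Mul(12, Pow(3, Rational(1, 2)))) (Function('k')(v) = Add(Add(Mul(6, Pow(3, Rational(1, 2)), Add(-1, 3)), -3), 1) = Add(Add(Mul(6, Pow(3, Rational(1, 2)), 2), -3), 1) = Add(Add(Mul(12, Pow(3, Rational(1, 2))), -3), 1) = Add(Add(-3, Mul(12, Pow(3, Rational(1, 2)))), 1) = Add(-2, Mul(12, Pow(3, Rational(1, 2)))))
Add(Mul(X, Add(Mul(207, Pow(-55, -1)), Mul(Function('k')(3), Pow(-49, -1)))), 177) = Add(Mul(-461, Add(Mul(207, Pow(-55, -1)), Mul(Add(-2, Mul(12, Pow(3, Rational(1, 2)))), Pow(-49, -1)))), 177) = Add(Mul(-461, Add(Mul(207, Rational(-1, 55)), Mul(Add(-2, Mul(12, Pow(3, Rational(1, 2)))), Rational(-1, 49)))), 177) = Add(Mul(-461, Add(Rational(-207, 55), Add(Rational(2, 49), Mul(Rational(-12, 49), Pow(3, Rational(1, 2)))))), 177) = Add(Mul(-461, Add(Rational(-10033, 2695), Mul(Rational(-12, 49), Pow(3, Rational(1, 2))))), 177) = Add(Add(Rational(4625213, 2695), Mul(Rational(5532, 49), Pow(3, Rational(1, 2)))), 177) = Add(Rational(5102228, 2695), Mul(Rational(5532, 49), Pow(3, Rational(1, 2))))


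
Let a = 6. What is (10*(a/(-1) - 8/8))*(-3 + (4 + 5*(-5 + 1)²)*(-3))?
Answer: 17850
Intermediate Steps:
(10*(a/(-1) - 8/8))*(-3 + (4 + 5*(-5 + 1)²)*(-3)) = (10*(6/(-1) - 8/8))*(-3 + (4 + 5*(-5 + 1)²)*(-3)) = (10*(6*(-1) - 8*⅛))*(-3 + (4 + 5*(-4)²)*(-3)) = (10*(-6 - 1))*(-3 + (4 + 5*16)*(-3)) = (10*(-7))*(-3 + (4 + 80)*(-3)) = -70*(-3 + 84*(-3)) = -70*(-3 - 252) = -70*(-255) = 17850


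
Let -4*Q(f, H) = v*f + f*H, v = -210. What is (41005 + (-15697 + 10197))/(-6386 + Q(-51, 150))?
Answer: -35505/7151 ≈ -4.9650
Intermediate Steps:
Q(f, H) = 105*f/2 - H*f/4 (Q(f, H) = -(-210*f + f*H)/4 = -(-210*f + H*f)/4 = 105*f/2 - H*f/4)
(41005 + (-15697 + 10197))/(-6386 + Q(-51, 150)) = (41005 + (-15697 + 10197))/(-6386 + (¼)*(-51)*(210 - 1*150)) = (41005 - 5500)/(-6386 + (¼)*(-51)*(210 - 150)) = 35505/(-6386 + (¼)*(-51)*60) = 35505/(-6386 - 765) = 35505/(-7151) = 35505*(-1/7151) = -35505/7151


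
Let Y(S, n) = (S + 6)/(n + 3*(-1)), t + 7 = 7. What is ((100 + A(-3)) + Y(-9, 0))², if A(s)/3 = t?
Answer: 10201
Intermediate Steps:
t = 0 (t = -7 + 7 = 0)
Y(S, n) = (6 + S)/(-3 + n) (Y(S, n) = (6 + S)/(n - 3) = (6 + S)/(-3 + n))
A(s) = 0 (A(s) = 3*0 = 0)
((100 + A(-3)) + Y(-9, 0))² = ((100 + 0) + (6 - 9)/(-3 + 0))² = (100 - 3/(-3))² = (100 - ⅓*(-3))² = (100 + 1)² = 101² = 10201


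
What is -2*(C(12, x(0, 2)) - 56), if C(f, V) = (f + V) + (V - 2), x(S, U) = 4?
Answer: 76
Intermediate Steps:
C(f, V) = -2 + f + 2*V (C(f, V) = (V + f) + (-2 + V) = -2 + f + 2*V)
-2*(C(12, x(0, 2)) - 56) = -2*((-2 + 12 + 2*4) - 56) = -2*((-2 + 12 + 8) - 56) = -2*(18 - 56) = -2*(-38) = 76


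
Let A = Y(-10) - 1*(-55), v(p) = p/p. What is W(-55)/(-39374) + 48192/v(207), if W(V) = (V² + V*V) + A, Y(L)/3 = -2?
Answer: 1897505709/39374 ≈ 48192.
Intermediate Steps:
Y(L) = -6 (Y(L) = 3*(-2) = -6)
v(p) = 1
A = 49 (A = -6 - 1*(-55) = -6 + 55 = 49)
W(V) = 49 + 2*V² (W(V) = (V² + V*V) + 49 = (V² + V²) + 49 = 2*V² + 49 = 49 + 2*V²)
W(-55)/(-39374) + 48192/v(207) = (49 + 2*(-55)²)/(-39374) + 48192/1 = (49 + 2*3025)*(-1/39374) + 48192*1 = (49 + 6050)*(-1/39374) + 48192 = 6099*(-1/39374) + 48192 = -6099/39374 + 48192 = 1897505709/39374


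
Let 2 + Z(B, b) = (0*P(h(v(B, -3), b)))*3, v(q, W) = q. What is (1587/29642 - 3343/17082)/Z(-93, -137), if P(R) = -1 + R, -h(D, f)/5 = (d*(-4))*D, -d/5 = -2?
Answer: 8998009/126586161 ≈ 0.071082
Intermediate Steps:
d = 10 (d = -5*(-2) = 10)
h(D, f) = 200*D (h(D, f) = -5*10*(-4)*D = -(-200)*D = 200*D)
Z(B, b) = -2 (Z(B, b) = -2 + (0*(-1 + 200*B))*3 = -2 + 0*3 = -2 + 0 = -2)
(1587/29642 - 3343/17082)/Z(-93, -137) = (1587/29642 - 3343/17082)/(-2) = (1587*(1/29642) - 3343*1/17082)*(-1/2) = (1587/29642 - 3343/17082)*(-1/2) = -17996018/126586161*(-1/2) = 8998009/126586161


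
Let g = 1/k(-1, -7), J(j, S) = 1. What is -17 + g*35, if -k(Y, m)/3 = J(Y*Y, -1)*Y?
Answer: -16/3 ≈ -5.3333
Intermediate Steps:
k(Y, m) = -3*Y
g = ⅓ (g = 1/(-3*(-1)) = 1/3 = ⅓ ≈ 0.33333)
-17 + g*35 = -17 + (⅓)*35 = -17 + 35/3 = -16/3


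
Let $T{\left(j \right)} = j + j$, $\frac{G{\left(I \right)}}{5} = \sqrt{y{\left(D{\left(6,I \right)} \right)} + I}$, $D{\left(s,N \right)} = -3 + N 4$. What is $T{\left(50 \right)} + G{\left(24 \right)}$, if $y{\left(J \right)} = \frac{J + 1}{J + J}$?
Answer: $100 + \frac{5 \sqrt{211947}}{93} \approx 124.75$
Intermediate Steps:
$D{\left(s,N \right)} = -3 + 4 N$
$y{\left(J \right)} = \frac{1 + J}{2 J}$
$G{\left(I \right)} = 5 \sqrt{I + \frac{-2 + 4 I}{2 \left(-3 + 4 I\right)}}$ ($G{\left(I \right)} = 5 \sqrt{\frac{1 + \left(-3 + 4 I\right)}{2 \left(-3 + 4 I\right)} + I} = 5 \sqrt{\frac{-2 + 4 I}{2 \left(-3 + 4 I\right)} + I} = 5 \sqrt{I + \frac{-2 + 4 I}{2 \left(-3 + 4 I\right)}}$)
$T{\left(j \right)} = 2 j$
$T{\left(50 \right)} + G{\left(24 \right)} = 2 \cdot 50 + 5 \sqrt{\frac{-1 - 24 + 4 \cdot 24^{2}}{-3 + 4 \cdot 24}} = 100 + 5 \sqrt{\frac{-1 - 24 + 4 \cdot 576}{-3 + 96}} = 100 + 5 \sqrt{\frac{-1 - 24 + 2304}{93}} = 100 + 5 \sqrt{\frac{1}{93} \cdot 2279} = 100 + 5 \sqrt{\frac{2279}{93}} = 100 + 5 \frac{\sqrt{211947}}{93} = 100 + \frac{5 \sqrt{211947}}{93}$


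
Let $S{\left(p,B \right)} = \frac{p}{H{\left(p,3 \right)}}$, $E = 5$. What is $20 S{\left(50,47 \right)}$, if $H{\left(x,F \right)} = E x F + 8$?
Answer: $\frac{500}{379} \approx 1.3193$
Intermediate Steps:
$H{\left(x,F \right)} = 8 + 5 F x$ ($H{\left(x,F \right)} = 5 x F + 8 = 5 F x + 8 = 8 + 5 F x$)
$S{\left(p,B \right)} = \frac{p}{8 + 15 p}$ ($S{\left(p,B \right)} = \frac{p}{8 + 5 \cdot 3 p} = \frac{p}{8 + 15 p}$)
$20 S{\left(50,47 \right)} = 20 \frac{50}{8 + 15 \cdot 50} = 20 \frac{50}{8 + 750} = 20 \cdot \frac{50}{758} = 20 \cdot 50 \cdot \frac{1}{758} = 20 \cdot \frac{25}{379} = \frac{500}{379}$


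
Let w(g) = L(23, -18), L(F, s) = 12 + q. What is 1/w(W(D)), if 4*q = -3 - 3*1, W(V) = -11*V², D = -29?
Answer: 2/21 ≈ 0.095238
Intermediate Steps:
q = -3/2 (q = (-3 - 3*1)/4 = (-3 - 3)/4 = (¼)*(-6) = -3/2 ≈ -1.5000)
L(F, s) = 21/2 (L(F, s) = 12 - 3/2 = 21/2)
w(g) = 21/2
1/w(W(D)) = 1/(21/2) = 2/21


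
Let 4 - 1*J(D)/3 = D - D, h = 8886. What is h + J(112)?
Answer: 8898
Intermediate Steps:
J(D) = 12 (J(D) = 12 - 3*(D - D) = 12 - 3*0 = 12 + 0 = 12)
h + J(112) = 8886 + 12 = 8898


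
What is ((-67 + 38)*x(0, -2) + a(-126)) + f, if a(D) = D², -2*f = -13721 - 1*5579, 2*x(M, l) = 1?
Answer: 51023/2 ≈ 25512.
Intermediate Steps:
x(M, l) = ½ (x(M, l) = (½)*1 = ½)
f = 9650 (f = -(-13721 - 1*5579)/2 = -(-13721 - 5579)/2 = -½*(-19300) = 9650)
((-67 + 38)*x(0, -2) + a(-126)) + f = ((-67 + 38)*(½) + (-126)²) + 9650 = (-29*½ + 15876) + 9650 = (-29/2 + 15876) + 9650 = 31723/2 + 9650 = 51023/2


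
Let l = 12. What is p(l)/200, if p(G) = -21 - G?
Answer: -33/200 ≈ -0.16500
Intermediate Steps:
p(l)/200 = (-21 - 1*12)/200 = (-21 - 12)*(1/200) = -33*1/200 = -33/200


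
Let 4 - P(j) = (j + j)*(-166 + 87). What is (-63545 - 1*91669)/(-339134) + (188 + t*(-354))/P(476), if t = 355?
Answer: -7720314305/6376736602 ≈ -1.2107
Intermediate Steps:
P(j) = 4 + 158*j (P(j) = 4 - (j + j)*(-166 + 87) = 4 - 2*j*(-79) = 4 - (-158)*j = 4 + 158*j)
(-63545 - 1*91669)/(-339134) + (188 + t*(-354))/P(476) = (-63545 - 1*91669)/(-339134) + (188 + 355*(-354))/(4 + 158*476) = (-63545 - 91669)*(-1/339134) + (188 - 125670)/(4 + 75208) = -155214*(-1/339134) - 125482/75212 = 77607/169567 - 125482*1/75212 = 77607/169567 - 62741/37606 = -7720314305/6376736602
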